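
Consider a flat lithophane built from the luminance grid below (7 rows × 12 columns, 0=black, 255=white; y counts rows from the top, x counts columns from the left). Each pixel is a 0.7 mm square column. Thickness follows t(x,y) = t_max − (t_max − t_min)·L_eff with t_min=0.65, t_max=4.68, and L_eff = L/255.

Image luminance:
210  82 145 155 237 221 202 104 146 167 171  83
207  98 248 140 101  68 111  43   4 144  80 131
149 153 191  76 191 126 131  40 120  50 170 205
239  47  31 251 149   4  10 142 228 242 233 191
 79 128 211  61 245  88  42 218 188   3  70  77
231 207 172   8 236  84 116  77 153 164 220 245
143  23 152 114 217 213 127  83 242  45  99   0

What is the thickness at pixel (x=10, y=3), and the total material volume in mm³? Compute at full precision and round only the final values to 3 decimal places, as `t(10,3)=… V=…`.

t(10,3)=0.998 V=103.976

span = t_max - t_min = 4.68 - 0.65 = 4.030
L(10,3) = 233, L_eff = 233/255 = 0.913725
t(10,3) = 4.68 - 4.030·0.913725 = 0.998
Σt over all 7·12 pixels = 450918/2125 ≈ 212.1967059
V = pitch²·Σt = 0.7²·450918/2125 = 103.976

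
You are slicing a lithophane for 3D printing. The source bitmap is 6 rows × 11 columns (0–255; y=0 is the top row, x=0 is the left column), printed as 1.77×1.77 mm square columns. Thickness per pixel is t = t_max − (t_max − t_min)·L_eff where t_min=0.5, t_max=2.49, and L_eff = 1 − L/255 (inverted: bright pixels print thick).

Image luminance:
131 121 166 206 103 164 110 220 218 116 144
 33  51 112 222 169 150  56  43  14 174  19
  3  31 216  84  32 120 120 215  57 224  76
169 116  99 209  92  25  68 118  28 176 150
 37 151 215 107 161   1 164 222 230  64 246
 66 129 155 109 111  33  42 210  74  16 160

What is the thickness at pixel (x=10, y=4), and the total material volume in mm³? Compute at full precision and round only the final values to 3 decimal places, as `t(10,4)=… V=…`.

span = t_max - t_min = 2.49 - 0.5 = 1.990
L(10,4) = 246, L_eff = 1 - 246/255 = 0.035294 (inverted)
t(10,4) = 2.49 - 1.990·0.035294 = 2.420
Σt over all 6·11 pixels = 2408227/25500 ≈ 94.4402745
V = pitch²·Σt = 1.77²·2408227/25500 = 295.872

t(10,4)=2.420 V=295.872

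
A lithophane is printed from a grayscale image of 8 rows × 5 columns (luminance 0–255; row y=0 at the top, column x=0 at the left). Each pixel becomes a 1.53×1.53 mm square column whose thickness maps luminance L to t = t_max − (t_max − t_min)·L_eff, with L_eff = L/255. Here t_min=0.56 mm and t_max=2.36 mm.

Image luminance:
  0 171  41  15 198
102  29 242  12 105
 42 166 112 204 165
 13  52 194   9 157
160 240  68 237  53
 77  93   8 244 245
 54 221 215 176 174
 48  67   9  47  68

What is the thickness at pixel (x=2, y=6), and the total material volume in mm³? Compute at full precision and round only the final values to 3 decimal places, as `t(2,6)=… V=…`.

span = t_max - t_min = 2.36 - 0.56 = 1.800
L(2,6) = 215, L_eff = 215/255 = 0.843137
t(2,6) = 2.36 - 1.800·0.843137 = 0.842
Σt over all 8·5 pixels = 26521/425 ≈ 62.4023529
V = pitch²·Σt = 1.53²·26521/425 = 146.078

t(2,6)=0.842 V=146.078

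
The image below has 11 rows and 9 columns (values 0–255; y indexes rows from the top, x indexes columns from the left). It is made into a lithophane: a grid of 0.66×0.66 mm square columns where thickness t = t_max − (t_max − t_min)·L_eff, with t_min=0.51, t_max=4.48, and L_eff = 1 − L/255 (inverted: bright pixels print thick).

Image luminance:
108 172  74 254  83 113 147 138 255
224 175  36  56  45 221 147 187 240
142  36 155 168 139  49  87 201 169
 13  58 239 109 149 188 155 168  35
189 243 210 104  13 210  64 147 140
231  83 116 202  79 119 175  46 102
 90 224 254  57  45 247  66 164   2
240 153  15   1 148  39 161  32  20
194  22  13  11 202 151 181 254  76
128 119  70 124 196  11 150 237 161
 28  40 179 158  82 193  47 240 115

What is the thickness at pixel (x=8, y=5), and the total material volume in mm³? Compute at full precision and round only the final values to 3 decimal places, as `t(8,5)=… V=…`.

t(8,5)=2.098 V=108.446

span = t_max - t_min = 4.48 - 0.51 = 3.970
L(8,5) = 102, L_eff = 1 - 102/255 = 0.600000 (inverted)
t(8,5) = 4.48 - 3.970·0.600000 = 2.098
Σt over all 11·9 pixels = 6348451/25500 ≈ 248.9588627
V = pitch²·Σt = 0.66²·6348451/25500 = 108.446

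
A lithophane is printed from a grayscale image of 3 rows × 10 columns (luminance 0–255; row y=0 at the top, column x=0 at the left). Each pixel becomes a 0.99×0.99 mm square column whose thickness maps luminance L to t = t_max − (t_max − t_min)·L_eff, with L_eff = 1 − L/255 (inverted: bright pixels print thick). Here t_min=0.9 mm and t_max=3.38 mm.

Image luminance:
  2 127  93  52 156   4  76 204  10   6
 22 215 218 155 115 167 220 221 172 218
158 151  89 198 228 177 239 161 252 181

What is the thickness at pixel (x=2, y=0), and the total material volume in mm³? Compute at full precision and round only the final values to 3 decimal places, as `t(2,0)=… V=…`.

t(2,0)=1.804 V=67.326

span = t_max - t_min = 3.38 - 0.9 = 2.480
L(2,0) = 93, L_eff = 1 - 93/255 = 0.635294 (inverted)
t(2,0) = 3.38 - 2.480·0.635294 = 1.804
Σt over all 3·10 pixels = 145973/2125 ≈ 68.6931765
V = pitch²·Σt = 0.99²·145973/2125 = 67.326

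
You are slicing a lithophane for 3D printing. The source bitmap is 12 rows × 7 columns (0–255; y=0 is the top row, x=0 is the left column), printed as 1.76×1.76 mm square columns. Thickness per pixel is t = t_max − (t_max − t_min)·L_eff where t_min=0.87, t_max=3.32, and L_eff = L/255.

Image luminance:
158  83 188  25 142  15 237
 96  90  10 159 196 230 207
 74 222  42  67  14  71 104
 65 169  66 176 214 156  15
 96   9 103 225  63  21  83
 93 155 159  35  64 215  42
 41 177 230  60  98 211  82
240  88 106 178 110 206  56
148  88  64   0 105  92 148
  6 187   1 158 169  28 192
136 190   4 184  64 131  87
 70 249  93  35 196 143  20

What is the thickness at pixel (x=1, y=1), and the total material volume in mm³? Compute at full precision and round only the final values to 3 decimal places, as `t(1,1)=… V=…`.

t(1,1)=2.455 V=580.383

span = t_max - t_min = 3.32 - 0.87 = 2.450
L(1,1) = 90, L_eff = 90/255 = 0.352941
t(1,1) = 3.32 - 2.450·0.352941 = 2.455
Σt over all 12·7 pixels = 318521/1700 ≈ 187.3652941
V = pitch²·Σt = 1.76²·318521/1700 = 580.383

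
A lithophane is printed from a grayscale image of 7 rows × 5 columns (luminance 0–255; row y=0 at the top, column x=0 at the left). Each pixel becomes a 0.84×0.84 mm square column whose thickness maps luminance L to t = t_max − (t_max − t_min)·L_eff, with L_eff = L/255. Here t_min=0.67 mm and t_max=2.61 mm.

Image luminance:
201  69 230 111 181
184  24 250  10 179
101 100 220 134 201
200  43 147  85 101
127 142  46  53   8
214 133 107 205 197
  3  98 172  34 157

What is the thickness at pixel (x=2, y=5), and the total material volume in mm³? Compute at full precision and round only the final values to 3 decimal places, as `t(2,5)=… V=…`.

t(2,5)=1.796 V=40.477

span = t_max - t_min = 2.61 - 0.67 = 1.940
L(2,5) = 107, L_eff = 107/255 = 0.419608
t(2,5) = 2.61 - 1.940·0.419608 = 1.796
Σt over all 7·5 pixels = 487609/8500 ≈ 57.3657647
V = pitch²·Σt = 0.84²·487609/8500 = 40.477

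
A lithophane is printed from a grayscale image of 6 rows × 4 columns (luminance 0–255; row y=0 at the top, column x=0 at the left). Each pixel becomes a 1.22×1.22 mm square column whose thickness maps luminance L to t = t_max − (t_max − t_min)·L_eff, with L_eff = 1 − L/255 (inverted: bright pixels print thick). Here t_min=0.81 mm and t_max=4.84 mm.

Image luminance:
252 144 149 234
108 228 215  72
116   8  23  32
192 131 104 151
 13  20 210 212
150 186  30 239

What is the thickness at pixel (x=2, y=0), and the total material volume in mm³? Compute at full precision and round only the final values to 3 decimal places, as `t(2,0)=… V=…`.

t(2,0)=3.165 V=104.654

span = t_max - t_min = 4.84 - 0.81 = 4.030
L(2,0) = 149, L_eff = 1 - 149/255 = 0.415686 (inverted)
t(2,0) = 4.84 - 4.030·0.415686 = 3.165
Σt over all 6·4 pixels = 597659/8500 ≈ 70.3128235
V = pitch²·Σt = 1.22²·597659/8500 = 104.654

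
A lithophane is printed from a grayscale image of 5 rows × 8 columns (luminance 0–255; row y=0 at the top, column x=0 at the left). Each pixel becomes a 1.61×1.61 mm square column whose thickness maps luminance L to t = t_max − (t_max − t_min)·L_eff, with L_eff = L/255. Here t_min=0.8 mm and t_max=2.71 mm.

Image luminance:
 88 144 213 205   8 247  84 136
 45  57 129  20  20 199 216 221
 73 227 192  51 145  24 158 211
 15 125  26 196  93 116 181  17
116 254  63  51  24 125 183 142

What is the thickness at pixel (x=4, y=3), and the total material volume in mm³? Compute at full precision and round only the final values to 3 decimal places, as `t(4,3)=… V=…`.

span = t_max - t_min = 2.71 - 0.8 = 1.910
L(4,3) = 93, L_eff = 93/255 = 0.364706
t(4,3) = 2.71 - 1.910·0.364706 = 2.013
Σt over all 5·8 pixels = 91988/1275 ≈ 72.1474510
V = pitch²·Σt = 1.61²·91988/1275 = 187.013

t(4,3)=2.013 V=187.013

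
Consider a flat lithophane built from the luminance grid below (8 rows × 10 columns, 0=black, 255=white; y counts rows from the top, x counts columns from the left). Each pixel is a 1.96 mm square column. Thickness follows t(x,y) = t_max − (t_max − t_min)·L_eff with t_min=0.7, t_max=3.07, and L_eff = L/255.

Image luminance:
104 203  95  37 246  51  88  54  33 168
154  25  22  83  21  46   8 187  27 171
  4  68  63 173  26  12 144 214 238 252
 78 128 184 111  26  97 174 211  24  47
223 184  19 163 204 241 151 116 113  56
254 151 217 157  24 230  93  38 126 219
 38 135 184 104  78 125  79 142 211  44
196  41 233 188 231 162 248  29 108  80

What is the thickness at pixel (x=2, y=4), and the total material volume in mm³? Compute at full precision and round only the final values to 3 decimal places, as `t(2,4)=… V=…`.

span = t_max - t_min = 3.07 - 0.7 = 2.370
L(2,4) = 19, L_eff = 19/255 = 0.074510
t(2,4) = 3.07 - 2.370·0.074510 = 2.893
Σt over all 8·10 pixels = 329693/2125 ≈ 155.1496471
V = pitch²·Σt = 1.96²·329693/2125 = 596.023

t(2,4)=2.893 V=596.023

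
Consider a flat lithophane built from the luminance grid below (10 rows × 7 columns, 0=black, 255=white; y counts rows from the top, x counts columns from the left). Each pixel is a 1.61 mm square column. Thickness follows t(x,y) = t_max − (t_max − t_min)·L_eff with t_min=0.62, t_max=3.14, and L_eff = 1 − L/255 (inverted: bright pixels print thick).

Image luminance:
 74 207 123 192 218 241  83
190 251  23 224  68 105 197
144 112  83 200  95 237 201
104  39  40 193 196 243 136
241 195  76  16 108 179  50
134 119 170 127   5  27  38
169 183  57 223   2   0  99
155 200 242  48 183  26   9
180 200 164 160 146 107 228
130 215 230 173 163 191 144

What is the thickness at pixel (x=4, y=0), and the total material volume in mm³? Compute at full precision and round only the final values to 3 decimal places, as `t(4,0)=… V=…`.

span = t_max - t_min = 3.14 - 0.62 = 2.520
L(4,0) = 218, L_eff = 1 - 218/255 = 0.145098 (inverted)
t(4,0) = 3.14 - 2.520·0.145098 = 2.774
Σt over all 10·7 pixels = 296576/2125 ≈ 139.5651765
V = pitch²·Σt = 1.61²·296576/2125 = 361.767

t(4,0)=2.774 V=361.767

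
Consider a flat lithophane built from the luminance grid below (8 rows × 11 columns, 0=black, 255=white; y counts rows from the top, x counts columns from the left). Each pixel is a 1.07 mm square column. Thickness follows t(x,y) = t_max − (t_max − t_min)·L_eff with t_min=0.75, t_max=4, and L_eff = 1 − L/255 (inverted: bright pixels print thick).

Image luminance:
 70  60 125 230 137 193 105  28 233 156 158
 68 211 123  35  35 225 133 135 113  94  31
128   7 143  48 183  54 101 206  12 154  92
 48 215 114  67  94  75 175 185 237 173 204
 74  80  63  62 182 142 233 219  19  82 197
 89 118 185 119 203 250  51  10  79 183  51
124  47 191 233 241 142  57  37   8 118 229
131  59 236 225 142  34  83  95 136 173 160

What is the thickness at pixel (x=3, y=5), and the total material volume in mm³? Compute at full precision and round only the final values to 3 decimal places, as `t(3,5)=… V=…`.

t(3,5)=2.267 V=236.147

span = t_max - t_min = 4 - 0.75 = 3.250
L(3,5) = 119, L_eff = 1 - 119/255 = 0.533333 (inverted)
t(3,5) = 4 - 3.250·0.533333 = 2.267
Σt over all 8·11 pixels = 42077/204 ≈ 206.2598039
V = pitch²·Σt = 1.07²·42077/204 = 236.147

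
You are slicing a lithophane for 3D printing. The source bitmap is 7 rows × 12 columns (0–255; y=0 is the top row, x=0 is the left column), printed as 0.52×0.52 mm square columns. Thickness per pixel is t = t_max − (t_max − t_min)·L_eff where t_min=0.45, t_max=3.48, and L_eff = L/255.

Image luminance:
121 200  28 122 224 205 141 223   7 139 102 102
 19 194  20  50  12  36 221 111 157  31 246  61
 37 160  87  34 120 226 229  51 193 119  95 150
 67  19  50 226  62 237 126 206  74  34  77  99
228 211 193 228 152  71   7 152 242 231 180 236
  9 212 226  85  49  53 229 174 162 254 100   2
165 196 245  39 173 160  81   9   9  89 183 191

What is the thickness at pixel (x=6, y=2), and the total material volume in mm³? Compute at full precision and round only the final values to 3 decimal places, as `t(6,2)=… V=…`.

t(6,2)=0.759 V=44.420

span = t_max - t_min = 3.48 - 0.45 = 3.030
L(6,2) = 229, L_eff = 229/255 = 0.898039
t(6,2) = 3.48 - 3.030·0.898039 = 0.759
Σt over all 7·12 pixels = 349086/2125 ≈ 164.2757647
V = pitch²·Σt = 0.52²·349086/2125 = 44.420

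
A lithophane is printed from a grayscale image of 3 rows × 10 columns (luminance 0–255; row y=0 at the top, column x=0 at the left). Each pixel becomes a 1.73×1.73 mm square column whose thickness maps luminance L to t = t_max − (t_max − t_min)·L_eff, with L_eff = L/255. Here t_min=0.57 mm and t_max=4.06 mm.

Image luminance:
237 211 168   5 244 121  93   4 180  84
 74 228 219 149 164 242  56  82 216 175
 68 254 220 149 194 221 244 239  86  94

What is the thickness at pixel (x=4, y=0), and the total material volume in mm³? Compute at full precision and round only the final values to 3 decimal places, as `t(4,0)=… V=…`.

t(4,0)=0.721 V=171.155

span = t_max - t_min = 4.06 - 0.57 = 3.490
L(4,0) = 244, L_eff = 244/255 = 0.956863
t(4,0) = 4.06 - 3.490·0.956863 = 0.721
Σt over all 3·10 pixels = 1458271/25500 ≈ 57.1870980
V = pitch²·Σt = 1.73²·1458271/25500 = 171.155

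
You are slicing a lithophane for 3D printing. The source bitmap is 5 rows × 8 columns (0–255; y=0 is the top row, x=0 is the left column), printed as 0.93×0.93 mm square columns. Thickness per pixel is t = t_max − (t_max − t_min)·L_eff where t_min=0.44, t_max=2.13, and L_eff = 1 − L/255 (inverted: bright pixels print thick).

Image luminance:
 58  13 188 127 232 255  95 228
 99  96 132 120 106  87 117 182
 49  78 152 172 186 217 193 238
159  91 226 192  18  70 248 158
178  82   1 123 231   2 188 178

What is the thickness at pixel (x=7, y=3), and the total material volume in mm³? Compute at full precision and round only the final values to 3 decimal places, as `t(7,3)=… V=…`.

t(7,3)=1.487 V=47.121

span = t_max - t_min = 2.13 - 0.44 = 1.690
L(7,3) = 158, L_eff = 1 - 158/255 = 0.380392 (inverted)
t(7,3) = 2.13 - 1.690·0.380392 = 1.487
Σt over all 5·8 pixels = 92619/1700 ≈ 54.4817647
V = pitch²·Σt = 0.93²·92619/1700 = 47.121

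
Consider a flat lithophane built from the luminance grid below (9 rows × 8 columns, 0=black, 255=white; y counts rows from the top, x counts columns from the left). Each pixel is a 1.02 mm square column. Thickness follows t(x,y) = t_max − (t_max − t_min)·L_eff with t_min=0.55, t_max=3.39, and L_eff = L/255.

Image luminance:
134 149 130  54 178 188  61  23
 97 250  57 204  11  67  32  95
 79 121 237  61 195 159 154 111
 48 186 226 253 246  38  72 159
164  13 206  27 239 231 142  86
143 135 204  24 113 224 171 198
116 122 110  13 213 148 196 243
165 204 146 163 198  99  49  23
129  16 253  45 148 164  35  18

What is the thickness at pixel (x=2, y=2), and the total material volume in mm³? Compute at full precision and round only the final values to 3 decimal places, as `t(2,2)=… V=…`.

t(2,2)=0.750 V=144.894

span = t_max - t_min = 3.39 - 0.55 = 2.840
L(2,2) = 237, L_eff = 237/255 = 0.929412
t(2,2) = 3.39 - 2.840·0.929412 = 0.750
Σt over all 9·8 pixels = 295943/2125 ≈ 139.2672941
V = pitch²·Σt = 1.02²·295943/2125 = 144.894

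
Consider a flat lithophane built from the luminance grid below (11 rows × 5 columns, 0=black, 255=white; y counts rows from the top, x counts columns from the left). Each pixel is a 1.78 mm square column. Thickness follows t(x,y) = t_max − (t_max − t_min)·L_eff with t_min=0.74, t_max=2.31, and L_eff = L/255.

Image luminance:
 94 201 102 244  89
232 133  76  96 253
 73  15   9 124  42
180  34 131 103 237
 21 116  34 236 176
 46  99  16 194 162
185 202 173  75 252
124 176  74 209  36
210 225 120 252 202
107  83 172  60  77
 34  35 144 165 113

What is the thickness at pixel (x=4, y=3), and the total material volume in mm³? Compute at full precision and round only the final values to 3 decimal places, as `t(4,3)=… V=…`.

span = t_max - t_min = 2.31 - 0.74 = 1.570
L(4,3) = 237, L_eff = 237/255 = 0.929412
t(4,3) = 2.31 - 1.570·0.929412 = 0.851
Σt over all 11·5 pixels = 1064657/12750 ≈ 83.5025098
V = pitch²·Σt = 1.78²·1064657/12750 = 264.569

t(4,3)=0.851 V=264.569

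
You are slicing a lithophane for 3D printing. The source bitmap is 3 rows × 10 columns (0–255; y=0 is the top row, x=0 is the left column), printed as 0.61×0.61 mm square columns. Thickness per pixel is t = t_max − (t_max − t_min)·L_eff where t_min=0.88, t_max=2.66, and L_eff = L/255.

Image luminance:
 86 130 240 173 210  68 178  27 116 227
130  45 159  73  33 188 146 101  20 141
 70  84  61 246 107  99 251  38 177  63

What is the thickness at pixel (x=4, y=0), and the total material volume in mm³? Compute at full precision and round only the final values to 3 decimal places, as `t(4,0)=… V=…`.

span = t_max - t_min = 2.66 - 0.88 = 1.780
L(4,0) = 210, L_eff = 210/255 = 0.823529
t(4,0) = 2.66 - 1.780·0.823529 = 1.194
Σt over all 3·10 pixels = 229769/4250 ≈ 54.0632941
V = pitch²·Σt = 0.61²·229769/4250 = 20.117

t(4,0)=1.194 V=20.117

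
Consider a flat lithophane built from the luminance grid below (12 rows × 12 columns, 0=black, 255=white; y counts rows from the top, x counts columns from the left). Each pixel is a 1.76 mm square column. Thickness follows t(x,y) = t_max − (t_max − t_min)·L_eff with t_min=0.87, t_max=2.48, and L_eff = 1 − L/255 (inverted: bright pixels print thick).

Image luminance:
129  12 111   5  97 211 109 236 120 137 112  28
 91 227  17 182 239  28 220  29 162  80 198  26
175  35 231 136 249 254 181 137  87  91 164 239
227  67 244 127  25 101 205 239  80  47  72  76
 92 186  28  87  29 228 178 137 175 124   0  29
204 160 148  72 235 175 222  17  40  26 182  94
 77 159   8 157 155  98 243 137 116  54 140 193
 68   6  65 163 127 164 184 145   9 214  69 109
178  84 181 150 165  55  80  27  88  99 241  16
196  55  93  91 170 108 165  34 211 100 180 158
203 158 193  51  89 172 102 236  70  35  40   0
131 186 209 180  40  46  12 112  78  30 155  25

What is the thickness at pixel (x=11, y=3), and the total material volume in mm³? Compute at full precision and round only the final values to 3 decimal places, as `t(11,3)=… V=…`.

t(11,3)=1.350 V=730.341

span = t_max - t_min = 2.48 - 0.87 = 1.610
L(11,3) = 76, L_eff = 1 - 76/255 = 0.701961 (inverted)
t(11,3) = 2.48 - 1.610·0.701961 = 1.350
Σt over all 12·12 pixels = 6012301/25500 ≈ 235.7765098
V = pitch²·Σt = 1.76²·6012301/25500 = 730.341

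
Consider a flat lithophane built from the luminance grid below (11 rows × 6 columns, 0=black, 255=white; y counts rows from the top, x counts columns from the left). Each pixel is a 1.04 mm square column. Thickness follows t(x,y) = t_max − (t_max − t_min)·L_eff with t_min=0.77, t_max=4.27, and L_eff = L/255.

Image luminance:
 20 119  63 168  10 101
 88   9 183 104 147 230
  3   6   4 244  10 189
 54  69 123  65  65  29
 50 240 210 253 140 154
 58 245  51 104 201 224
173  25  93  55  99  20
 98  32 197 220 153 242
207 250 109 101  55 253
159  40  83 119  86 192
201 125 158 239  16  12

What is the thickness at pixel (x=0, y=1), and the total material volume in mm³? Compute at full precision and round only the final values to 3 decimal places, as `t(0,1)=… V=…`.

span = t_max - t_min = 4.27 - 0.77 = 3.500
L(0,1) = 88, L_eff = 88/255 = 0.345098
t(0,1) = 4.27 - 3.500·0.345098 = 3.062
Σt over all 11·6 pixels = 74011/425 ≈ 174.1435294
V = pitch²·Σt = 1.04²·74011/425 = 188.354

t(0,1)=3.062 V=188.354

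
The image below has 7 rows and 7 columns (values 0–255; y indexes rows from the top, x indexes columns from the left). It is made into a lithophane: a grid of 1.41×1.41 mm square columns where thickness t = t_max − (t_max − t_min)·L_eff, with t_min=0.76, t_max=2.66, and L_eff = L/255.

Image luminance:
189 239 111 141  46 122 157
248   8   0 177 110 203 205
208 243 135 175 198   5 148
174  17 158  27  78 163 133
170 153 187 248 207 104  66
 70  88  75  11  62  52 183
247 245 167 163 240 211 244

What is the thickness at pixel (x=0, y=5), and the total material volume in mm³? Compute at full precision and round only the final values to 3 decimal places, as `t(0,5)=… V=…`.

t(0,5)=2.138 V=155.273

span = t_max - t_min = 2.66 - 0.76 = 1.900
L(0,5) = 70, L_eff = 70/255 = 0.274510
t(0,5) = 2.66 - 1.900·0.274510 = 2.138
Σt over all 7·7 pixels = 33193/425 ≈ 78.1011765
V = pitch²·Σt = 1.41²·33193/425 = 155.273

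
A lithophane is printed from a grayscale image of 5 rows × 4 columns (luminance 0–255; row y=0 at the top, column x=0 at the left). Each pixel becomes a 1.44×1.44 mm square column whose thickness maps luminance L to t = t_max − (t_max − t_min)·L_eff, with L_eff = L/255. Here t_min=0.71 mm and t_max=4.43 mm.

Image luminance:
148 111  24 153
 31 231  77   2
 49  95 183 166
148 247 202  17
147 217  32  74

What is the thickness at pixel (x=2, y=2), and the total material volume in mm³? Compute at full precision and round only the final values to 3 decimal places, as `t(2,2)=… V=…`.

t(2,2)=1.760 V=112.512

span = t_max - t_min = 4.43 - 0.71 = 3.720
L(2,2) = 183, L_eff = 183/255 = 0.717647
t(2,2) = 4.43 - 3.720·0.717647 = 1.760
Σt over all 5·4 pixels = 115301/2125 ≈ 54.2592941
V = pitch²·Σt = 1.44²·115301/2125 = 112.512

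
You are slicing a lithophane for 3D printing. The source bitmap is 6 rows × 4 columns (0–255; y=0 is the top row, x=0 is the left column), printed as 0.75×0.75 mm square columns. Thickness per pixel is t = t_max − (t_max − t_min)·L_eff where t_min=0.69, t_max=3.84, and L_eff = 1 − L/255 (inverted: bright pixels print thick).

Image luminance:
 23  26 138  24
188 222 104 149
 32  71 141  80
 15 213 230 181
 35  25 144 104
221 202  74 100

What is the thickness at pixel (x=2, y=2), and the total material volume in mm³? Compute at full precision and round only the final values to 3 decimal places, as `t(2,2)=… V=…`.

t(2,2)=2.432 V=28.368

span = t_max - t_min = 3.84 - 0.69 = 3.150
L(2,2) = 141, L_eff = 1 - 141/255 = 0.447059 (inverted)
t(2,2) = 3.84 - 3.150·0.447059 = 2.432
Σt over all 6·4 pixels = 42867/850 ≈ 50.4317647
V = pitch²·Σt = 0.75²·42867/850 = 28.368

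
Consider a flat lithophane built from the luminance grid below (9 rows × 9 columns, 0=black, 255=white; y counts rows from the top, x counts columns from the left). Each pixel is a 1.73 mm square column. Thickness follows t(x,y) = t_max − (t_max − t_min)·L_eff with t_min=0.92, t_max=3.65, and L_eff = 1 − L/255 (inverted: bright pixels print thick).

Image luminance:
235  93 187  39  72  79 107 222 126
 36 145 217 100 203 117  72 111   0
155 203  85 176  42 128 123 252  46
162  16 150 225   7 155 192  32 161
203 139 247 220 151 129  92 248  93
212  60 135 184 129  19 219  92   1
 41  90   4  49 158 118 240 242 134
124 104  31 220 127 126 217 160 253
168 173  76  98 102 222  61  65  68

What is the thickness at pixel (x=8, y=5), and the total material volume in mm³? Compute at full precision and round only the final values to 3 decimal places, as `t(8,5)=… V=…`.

t(8,5)=0.931 V=559.949

span = t_max - t_min = 3.65 - 0.92 = 2.730
L(8,5) = 1, L_eff = 1 - 1/255 = 0.996078 (inverted)
t(8,5) = 3.65 - 2.730·0.996078 = 0.931
Σt over all 9·9 pixels = 318057/1700 ≈ 187.0923529
V = pitch²·Σt = 1.73²·318057/1700 = 559.949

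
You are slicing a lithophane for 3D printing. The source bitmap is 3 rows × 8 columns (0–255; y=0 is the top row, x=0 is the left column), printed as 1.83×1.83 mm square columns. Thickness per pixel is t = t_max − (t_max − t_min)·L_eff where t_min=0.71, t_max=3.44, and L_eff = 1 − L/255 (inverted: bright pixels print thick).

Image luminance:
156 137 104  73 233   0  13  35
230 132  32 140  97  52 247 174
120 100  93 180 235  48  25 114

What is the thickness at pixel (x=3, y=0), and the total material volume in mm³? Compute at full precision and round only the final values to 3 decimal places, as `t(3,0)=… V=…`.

t(3,0)=1.492 V=156.378

span = t_max - t_min = 3.44 - 0.71 = 2.730
L(3,0) = 73, L_eff = 1 - 73/255 = 0.713725 (inverted)
t(3,0) = 3.44 - 2.730·0.713725 = 1.492
Σt over all 3·8 pixels = 39691/850 ≈ 46.6952941
V = pitch²·Σt = 1.83²·39691/850 = 156.378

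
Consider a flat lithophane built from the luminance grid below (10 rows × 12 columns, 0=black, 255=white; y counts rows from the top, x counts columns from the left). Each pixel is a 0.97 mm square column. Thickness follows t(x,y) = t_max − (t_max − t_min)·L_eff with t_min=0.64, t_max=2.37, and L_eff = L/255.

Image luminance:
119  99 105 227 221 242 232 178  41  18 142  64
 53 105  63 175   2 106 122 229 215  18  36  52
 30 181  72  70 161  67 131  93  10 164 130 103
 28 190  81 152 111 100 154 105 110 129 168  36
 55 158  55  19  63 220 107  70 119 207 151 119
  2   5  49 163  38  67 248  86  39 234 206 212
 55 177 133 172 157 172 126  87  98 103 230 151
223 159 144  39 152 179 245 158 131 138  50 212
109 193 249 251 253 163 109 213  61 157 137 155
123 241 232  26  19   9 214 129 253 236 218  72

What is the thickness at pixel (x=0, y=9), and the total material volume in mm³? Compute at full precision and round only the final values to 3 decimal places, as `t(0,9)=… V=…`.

span = t_max - t_min = 2.37 - 0.64 = 1.730
L(0,9) = 123, L_eff = 123/255 = 0.482353
t(0,9) = 2.37 - 1.730·0.482353 = 1.536
Σt over all 10·12 pixels = 916043/5100 ≈ 179.6162745
V = pitch²·Σt = 0.97²·916043/5100 = 169.001

t(0,9)=1.536 V=169.001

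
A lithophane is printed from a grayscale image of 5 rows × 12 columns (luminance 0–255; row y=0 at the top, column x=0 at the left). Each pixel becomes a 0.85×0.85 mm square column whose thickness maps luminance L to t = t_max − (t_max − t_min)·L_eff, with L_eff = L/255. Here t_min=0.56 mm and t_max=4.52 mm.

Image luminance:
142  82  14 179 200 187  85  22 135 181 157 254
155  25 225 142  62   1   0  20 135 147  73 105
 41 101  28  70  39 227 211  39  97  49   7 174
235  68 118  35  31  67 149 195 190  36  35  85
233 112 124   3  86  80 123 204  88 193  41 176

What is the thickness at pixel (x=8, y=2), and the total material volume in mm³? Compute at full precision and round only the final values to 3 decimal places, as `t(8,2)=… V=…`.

t(8,2)=3.014 V=122.810

span = t_max - t_min = 4.52 - 0.56 = 3.960
L(8,2) = 97, L_eff = 97/255 = 0.380392
t(8,2) = 4.52 - 3.960·0.380392 = 3.014
Σt over all 5·12 pixels = 361206/2125 ≈ 169.9792941
V = pitch²·Σt = 0.85²·361206/2125 = 122.810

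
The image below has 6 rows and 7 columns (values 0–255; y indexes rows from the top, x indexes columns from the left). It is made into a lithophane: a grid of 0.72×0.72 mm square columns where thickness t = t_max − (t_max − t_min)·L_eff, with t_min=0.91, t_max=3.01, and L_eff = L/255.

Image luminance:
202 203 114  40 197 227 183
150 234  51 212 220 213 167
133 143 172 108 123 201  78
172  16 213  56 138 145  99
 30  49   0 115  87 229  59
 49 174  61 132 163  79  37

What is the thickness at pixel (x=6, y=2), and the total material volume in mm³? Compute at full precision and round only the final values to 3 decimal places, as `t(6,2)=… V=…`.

span = t_max - t_min = 3.01 - 0.91 = 2.100
L(6,2) = 78, L_eff = 78/255 = 0.305882
t(6,2) = 3.01 - 2.100·0.305882 = 2.368
Σt over all 6·7 pixels = 81.34
V = pitch²·Σt = 0.72²·81.34 = 42.167

t(6,2)=2.368 V=42.167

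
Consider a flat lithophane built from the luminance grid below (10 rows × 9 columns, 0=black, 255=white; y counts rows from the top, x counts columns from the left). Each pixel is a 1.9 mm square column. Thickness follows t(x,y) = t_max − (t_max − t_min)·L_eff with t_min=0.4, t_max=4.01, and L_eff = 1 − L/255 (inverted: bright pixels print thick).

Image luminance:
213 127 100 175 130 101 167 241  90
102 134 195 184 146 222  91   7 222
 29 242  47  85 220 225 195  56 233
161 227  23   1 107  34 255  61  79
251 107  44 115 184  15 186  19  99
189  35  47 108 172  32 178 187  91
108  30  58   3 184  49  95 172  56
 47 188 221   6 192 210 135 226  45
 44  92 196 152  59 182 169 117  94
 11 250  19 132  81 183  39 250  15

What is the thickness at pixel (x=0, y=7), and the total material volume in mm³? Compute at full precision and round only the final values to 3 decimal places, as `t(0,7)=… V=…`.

span = t_max - t_min = 4.01 - 0.4 = 3.610
L(0,7) = 47, L_eff = 1 - 47/255 = 0.815686 (inverted)
t(0,7) = 4.01 - 3.610·0.815686 = 1.065
Σt over all 10·9 pixels = 1230914/6375 ≈ 193.0845490
V = pitch²·Σt = 1.9²·1230914/6375 = 697.035

t(0,7)=1.065 V=697.035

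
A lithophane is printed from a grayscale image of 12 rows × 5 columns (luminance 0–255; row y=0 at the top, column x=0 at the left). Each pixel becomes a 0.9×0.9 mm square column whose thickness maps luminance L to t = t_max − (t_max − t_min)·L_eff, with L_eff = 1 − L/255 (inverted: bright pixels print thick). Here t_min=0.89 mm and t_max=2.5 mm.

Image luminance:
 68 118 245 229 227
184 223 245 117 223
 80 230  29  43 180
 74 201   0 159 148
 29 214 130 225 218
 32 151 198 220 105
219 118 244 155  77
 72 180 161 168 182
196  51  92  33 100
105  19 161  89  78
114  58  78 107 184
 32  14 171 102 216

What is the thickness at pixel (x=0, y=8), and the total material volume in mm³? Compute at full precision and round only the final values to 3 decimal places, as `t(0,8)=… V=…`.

span = t_max - t_min = 2.5 - 0.89 = 1.610
L(0,8) = 196, L_eff = 1 - 196/255 = 0.231373 (inverted)
t(0,8) = 2.5 - 1.610·0.231373 = 2.127
Σt over all 12·5 pixels = 889727/8500 ≈ 104.6737647
V = pitch²·Σt = 0.9²·889727/8500 = 84.786

t(0,8)=2.127 V=84.786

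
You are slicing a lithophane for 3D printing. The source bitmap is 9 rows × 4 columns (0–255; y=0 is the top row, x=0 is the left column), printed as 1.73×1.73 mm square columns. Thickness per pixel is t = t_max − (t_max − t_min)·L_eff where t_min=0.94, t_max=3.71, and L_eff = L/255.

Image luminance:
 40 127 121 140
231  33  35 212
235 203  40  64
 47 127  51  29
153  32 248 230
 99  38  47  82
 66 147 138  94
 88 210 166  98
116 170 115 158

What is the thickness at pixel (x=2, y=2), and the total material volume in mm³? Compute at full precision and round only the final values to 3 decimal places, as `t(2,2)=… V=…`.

t(2,2)=3.275 V=262.210

span = t_max - t_min = 3.71 - 0.94 = 2.770
L(2,2) = 40, L_eff = 40/255 = 0.156863
t(2,2) = 3.71 - 2.770·0.156863 = 3.275
Σt over all 9·4 pixels = 74469/850 ≈ 87.6105882
V = pitch²·Σt = 1.73²·74469/850 = 262.210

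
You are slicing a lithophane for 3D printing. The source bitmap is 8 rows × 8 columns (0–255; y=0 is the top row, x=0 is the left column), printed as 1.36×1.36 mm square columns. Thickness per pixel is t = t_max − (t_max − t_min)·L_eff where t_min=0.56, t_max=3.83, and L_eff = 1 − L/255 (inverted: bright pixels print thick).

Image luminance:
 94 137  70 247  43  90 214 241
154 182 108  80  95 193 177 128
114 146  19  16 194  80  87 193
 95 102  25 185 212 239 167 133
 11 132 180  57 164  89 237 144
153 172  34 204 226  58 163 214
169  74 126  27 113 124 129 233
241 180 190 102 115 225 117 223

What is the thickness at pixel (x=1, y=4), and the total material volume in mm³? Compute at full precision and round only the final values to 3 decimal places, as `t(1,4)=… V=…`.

t(1,4)=2.253 V=277.051

span = t_max - t_min = 3.83 - 0.56 = 3.270
L(1,4) = 132, L_eff = 1 - 132/255 = 0.482353 (inverted)
t(1,4) = 3.83 - 3.270·0.482353 = 2.253
Σt over all 8·8 pixels = 636607/4250 ≈ 149.7898824
V = pitch²·Σt = 1.36²·636607/4250 = 277.051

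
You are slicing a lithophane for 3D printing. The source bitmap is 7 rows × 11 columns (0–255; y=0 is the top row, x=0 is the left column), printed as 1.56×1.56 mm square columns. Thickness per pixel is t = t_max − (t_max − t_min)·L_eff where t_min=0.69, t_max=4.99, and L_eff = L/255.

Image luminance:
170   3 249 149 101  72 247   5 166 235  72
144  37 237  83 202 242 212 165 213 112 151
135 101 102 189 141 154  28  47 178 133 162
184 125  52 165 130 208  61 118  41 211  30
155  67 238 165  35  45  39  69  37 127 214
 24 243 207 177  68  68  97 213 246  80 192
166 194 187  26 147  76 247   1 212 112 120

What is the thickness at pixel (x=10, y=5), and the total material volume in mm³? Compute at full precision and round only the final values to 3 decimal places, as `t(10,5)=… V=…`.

t(10,5)=1.752 V=514.185

span = t_max - t_min = 4.99 - 0.69 = 4.300
L(10,5) = 192, L_eff = 192/255 = 0.752941
t(10,5) = 4.99 - 4.300·0.752941 = 1.752
Σt over all 7·11 pixels = 1077557/5100 ≈ 211.2856863
V = pitch²·Σt = 1.56²·1077557/5100 = 514.185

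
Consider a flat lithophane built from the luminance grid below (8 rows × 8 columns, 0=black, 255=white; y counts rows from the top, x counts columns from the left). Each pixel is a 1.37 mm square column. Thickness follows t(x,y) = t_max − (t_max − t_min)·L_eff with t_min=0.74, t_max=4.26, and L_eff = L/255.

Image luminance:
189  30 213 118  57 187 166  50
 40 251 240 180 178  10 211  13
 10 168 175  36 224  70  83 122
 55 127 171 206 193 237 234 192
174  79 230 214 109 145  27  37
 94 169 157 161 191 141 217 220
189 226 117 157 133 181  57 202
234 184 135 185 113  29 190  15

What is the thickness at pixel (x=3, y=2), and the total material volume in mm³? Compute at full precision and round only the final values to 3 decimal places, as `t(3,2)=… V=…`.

t(3,2)=3.763 V=274.706

span = t_max - t_min = 4.26 - 0.74 = 3.520
L(3,2) = 36, L_eff = 36/255 = 0.141176
t(3,2) = 4.26 - 3.520·0.141176 = 3.763
Σt over all 8·8 pixels = 933056/6375 ≈ 146.3617255
V = pitch²·Σt = 1.37²·933056/6375 = 274.706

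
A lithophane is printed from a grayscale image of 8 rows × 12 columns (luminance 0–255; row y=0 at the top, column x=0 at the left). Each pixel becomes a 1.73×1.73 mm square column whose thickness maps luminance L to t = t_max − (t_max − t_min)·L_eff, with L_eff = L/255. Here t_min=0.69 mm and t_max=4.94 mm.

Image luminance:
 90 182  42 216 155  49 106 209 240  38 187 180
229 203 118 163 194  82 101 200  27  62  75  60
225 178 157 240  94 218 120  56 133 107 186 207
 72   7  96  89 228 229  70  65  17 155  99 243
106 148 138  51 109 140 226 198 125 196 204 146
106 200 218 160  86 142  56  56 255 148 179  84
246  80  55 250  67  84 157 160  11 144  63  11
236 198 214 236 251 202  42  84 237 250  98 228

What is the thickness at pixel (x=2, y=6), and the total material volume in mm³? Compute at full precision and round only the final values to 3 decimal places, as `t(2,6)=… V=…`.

span = t_max - t_min = 4.94 - 0.69 = 4.250
L(2,6) = 55, L_eff = 55/255 = 0.215686
t(2,6) = 4.94 - 4.250·0.215686 = 4.023
Σt over all 8·12 pixels = 18593/75 ≈ 247.9066667
V = pitch²·Σt = 1.73²·18593/75 = 741.960

t(2,6)=4.023 V=741.960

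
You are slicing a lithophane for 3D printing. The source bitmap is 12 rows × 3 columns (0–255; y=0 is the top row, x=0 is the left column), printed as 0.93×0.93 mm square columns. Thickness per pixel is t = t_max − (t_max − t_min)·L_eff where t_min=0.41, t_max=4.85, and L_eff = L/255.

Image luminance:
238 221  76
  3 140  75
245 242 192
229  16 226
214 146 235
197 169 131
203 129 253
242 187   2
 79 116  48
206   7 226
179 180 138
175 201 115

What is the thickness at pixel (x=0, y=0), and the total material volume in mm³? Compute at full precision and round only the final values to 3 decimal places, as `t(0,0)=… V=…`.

span = t_max - t_min = 4.85 - 0.41 = 4.440
L(0,0) = 238, L_eff = 238/255 = 0.933333
t(0,0) = 4.85 - 4.440·0.933333 = 0.706
Σt over all 12·3 pixels = 160828/2125 ≈ 75.6837647
V = pitch²·Σt = 0.93²·160828/2125 = 65.459

t(0,0)=0.706 V=65.459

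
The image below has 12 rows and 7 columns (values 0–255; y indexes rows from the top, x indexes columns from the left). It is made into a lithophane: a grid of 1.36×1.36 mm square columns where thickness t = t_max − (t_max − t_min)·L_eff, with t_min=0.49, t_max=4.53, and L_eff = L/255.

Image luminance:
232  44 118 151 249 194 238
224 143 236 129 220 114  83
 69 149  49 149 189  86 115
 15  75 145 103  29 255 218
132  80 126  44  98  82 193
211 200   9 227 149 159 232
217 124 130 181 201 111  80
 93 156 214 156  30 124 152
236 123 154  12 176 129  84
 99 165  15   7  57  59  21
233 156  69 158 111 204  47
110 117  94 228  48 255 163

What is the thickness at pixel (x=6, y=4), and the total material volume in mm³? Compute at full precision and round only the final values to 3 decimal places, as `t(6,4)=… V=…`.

t(6,4)=1.472 V=373.794

span = t_max - t_min = 4.53 - 0.49 = 4.040
L(6,4) = 193, L_eff = 193/255 = 0.756863
t(6,4) = 4.53 - 4.040·0.756863 = 1.472
Σt over all 12·7 pixels = 429451/2125 ≈ 202.0945882
V = pitch²·Σt = 1.36²·429451/2125 = 373.794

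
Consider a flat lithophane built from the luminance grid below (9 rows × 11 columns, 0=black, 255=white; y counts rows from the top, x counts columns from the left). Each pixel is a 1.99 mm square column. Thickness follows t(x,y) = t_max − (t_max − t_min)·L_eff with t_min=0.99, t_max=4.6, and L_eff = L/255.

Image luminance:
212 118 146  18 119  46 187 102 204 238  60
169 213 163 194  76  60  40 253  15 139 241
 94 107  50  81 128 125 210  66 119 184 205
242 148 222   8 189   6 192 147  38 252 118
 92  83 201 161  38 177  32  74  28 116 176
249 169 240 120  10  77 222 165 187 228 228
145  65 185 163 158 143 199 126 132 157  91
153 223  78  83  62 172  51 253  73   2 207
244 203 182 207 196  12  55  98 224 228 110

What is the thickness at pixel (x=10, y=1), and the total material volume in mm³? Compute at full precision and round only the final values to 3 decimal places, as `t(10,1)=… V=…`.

t(10,1)=1.188 V=1035.540

span = t_max - t_min = 4.6 - 0.99 = 3.610
L(10,1) = 241, L_eff = 241/255 = 0.945098
t(10,1) = 4.6 - 3.610·0.945098 = 1.188
Σt over all 9·11 pixels = 6668083/25500 ≈ 261.4934510
V = pitch²·Σt = 1.99²·6668083/25500 = 1035.540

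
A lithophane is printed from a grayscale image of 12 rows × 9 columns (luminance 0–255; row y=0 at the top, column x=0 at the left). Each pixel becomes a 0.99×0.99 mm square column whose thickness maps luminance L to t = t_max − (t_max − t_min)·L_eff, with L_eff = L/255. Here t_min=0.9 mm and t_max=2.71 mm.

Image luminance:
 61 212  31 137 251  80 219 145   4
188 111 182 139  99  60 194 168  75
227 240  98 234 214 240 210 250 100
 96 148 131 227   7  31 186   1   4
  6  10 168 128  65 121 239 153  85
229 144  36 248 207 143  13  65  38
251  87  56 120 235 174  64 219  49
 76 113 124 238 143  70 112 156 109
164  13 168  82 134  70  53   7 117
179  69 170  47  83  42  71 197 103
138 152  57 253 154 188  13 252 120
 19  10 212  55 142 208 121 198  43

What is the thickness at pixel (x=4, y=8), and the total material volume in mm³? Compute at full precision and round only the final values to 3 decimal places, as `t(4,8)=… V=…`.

span = t_max - t_min = 2.71 - 0.9 = 1.810
L(4,8) = 134, L_eff = 134/255 = 0.525490
t(4,8) = 2.71 - 1.810·0.525490 = 1.759
Σt over all 12·9 pixels = 2501051/12750 ≈ 196.1608627
V = pitch²·Σt = 0.99²·2501051/12750 = 192.257

t(4,8)=1.759 V=192.257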